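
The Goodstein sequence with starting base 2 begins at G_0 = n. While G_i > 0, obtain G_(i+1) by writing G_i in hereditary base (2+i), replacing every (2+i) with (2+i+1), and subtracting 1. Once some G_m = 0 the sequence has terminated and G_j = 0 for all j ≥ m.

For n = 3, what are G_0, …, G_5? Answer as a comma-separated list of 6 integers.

3, 3, 3, 2, 1, 0

base 2: 3 = 2 + 1; at 3: 3 + 1 = 4; next = 3
base 3: 3 = 3; at 4: 4 = 4; next = 3
base 4: 3 = 3; at 5: 3 = 3; next = 2
base 5: 2 = 2; at 6: 2 = 2; next = 1
base 6: 1 = 1; at 7: 1 = 1; next = 0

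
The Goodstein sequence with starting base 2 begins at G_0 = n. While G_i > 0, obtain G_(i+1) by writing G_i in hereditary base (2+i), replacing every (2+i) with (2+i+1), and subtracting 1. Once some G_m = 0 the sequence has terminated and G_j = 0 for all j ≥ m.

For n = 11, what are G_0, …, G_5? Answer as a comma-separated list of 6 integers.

[0] 11 ≡ 2^(2 + 1) + 2 + 1 (base 2). Lift 3: 85. −1: 84.
[1] 84 ≡ 3^(3 + 1) + 3 (base 3). Lift 4: 1028. −1: 1027.
[2] 1027 ≡ 4^(4 + 1) + 3 (base 4). Lift 5: 15628. −1: 15627.
[3] 15627 ≡ 5^(5 + 1) + 2 (base 5). Lift 6: 279938. −1: 279937.
[4] 279937 ≡ 6^(6 + 1) + 1 (base 6). Lift 7: 5764802. −1: 5764801.

11, 84, 1027, 15627, 279937, 5764801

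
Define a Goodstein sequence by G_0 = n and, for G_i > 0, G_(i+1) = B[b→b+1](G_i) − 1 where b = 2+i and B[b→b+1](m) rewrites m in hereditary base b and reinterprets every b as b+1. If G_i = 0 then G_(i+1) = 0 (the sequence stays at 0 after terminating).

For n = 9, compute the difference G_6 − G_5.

[0] 9 ≡ 2^(2 + 1) + 1 (base 2). Lift 3: 82. −1: 81.
[1] 81 ≡ 3^(3 + 1) (base 3). Lift 4: 1024. −1: 1023.
[2] 1023 ≡ 3·4^4 + 3·4^3 + 3·4^2 + 3·4 + 3 (base 4). Lift 5: 9843. −1: 9842.
[3] 9842 ≡ 3·5^5 + 3·5^3 + 3·5^2 + 3·5 + 2 (base 5). Lift 6: 140744. −1: 140743.
[4] 140743 ≡ 3·6^6 + 3·6^3 + 3·6^2 + 3·6 + 1 (base 6). Lift 7: 2471827. −1: 2471826.
[5] 2471826 ≡ 3·7^7 + 3·7^3 + 3·7^2 + 3·7 (base 7). Lift 8: 50333400. −1: 50333399.

47861573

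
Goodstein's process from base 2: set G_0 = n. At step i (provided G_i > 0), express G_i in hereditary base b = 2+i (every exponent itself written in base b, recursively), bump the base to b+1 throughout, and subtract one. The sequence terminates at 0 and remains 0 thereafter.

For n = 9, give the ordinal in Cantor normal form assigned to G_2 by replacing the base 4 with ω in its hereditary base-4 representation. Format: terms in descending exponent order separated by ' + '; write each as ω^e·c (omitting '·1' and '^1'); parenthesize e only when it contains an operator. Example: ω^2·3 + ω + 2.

ω^ω·3 + ω^3·3 + ω^2·3 + ω·3 + 3

G_0=9  [base 2] 2^(2 + 1) + 1  →[2↦3]→  3^(3 + 1) + 1 = 82  −1 ⇒ G_1=81
G_1=81  [base 3] 3^(3 + 1)  →[3↦4]→  4^(4 + 1) = 1024  −1 ⇒ G_2=1023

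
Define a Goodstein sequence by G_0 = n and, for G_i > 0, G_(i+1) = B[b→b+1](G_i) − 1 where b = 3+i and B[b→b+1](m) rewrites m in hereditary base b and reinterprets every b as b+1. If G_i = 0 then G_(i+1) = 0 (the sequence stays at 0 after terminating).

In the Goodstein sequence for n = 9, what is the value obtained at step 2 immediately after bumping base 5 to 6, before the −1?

i=0: 9 = 3^2 (b=3); 3→4: 4^2 = 16; 16−1 = 15
i=1: 15 = 3·4 + 3 (b=4); 4→5: 3·5 + 3 = 18; 18−1 = 17
i=2: 17 = 3·5 + 2 (b=5); 5→6: 3·6 + 2 = 20; 20−1 = 19

20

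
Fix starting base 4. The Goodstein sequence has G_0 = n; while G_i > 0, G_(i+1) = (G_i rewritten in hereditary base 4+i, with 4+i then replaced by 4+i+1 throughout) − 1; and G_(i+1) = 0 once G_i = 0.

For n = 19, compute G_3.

49

G_0=19  [base 4] 4^2 + 3  →[4↦5]→  5^2 + 3 = 28  −1 ⇒ G_1=27
G_1=27  [base 5] 5^2 + 2  →[5↦6]→  6^2 + 2 = 38  −1 ⇒ G_2=37
G_2=37  [base 6] 6^2 + 1  →[6↦7]→  7^2 + 1 = 50  −1 ⇒ G_3=49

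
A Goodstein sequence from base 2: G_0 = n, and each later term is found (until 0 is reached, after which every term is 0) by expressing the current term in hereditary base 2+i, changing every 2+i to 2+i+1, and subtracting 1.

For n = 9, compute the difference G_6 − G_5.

[0] 9 ≡ 2^(2 + 1) + 1 (base 2). Lift 3: 82. −1: 81.
[1] 81 ≡ 3^(3 + 1) (base 3). Lift 4: 1024. −1: 1023.
[2] 1023 ≡ 3·4^4 + 3·4^3 + 3·4^2 + 3·4 + 3 (base 4). Lift 5: 9843. −1: 9842.
[3] 9842 ≡ 3·5^5 + 3·5^3 + 3·5^2 + 3·5 + 2 (base 5). Lift 6: 140744. −1: 140743.
[4] 140743 ≡ 3·6^6 + 3·6^3 + 3·6^2 + 3·6 + 1 (base 6). Lift 7: 2471827. −1: 2471826.
[5] 2471826 ≡ 3·7^7 + 3·7^3 + 3·7^2 + 3·7 (base 7). Lift 8: 50333400. −1: 50333399.

47861573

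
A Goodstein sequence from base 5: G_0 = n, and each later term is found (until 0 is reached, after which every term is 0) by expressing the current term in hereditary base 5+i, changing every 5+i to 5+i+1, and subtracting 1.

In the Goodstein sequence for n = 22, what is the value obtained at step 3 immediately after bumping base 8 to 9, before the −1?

step 0: 22 = 4·5 + 2; sub 6 for 5: 4·6 + 2; = 26; G_1 = 26−1 = 25
step 1: 25 = 4·6 + 1; sub 7 for 6: 4·7 + 1; = 29; G_2 = 29−1 = 28
step 2: 28 = 4·7; sub 8 for 7: 4·8; = 32; G_3 = 32−1 = 31
step 3: 31 = 3·8 + 7; sub 9 for 8: 3·9 + 7; = 34; G_4 = 34−1 = 33

34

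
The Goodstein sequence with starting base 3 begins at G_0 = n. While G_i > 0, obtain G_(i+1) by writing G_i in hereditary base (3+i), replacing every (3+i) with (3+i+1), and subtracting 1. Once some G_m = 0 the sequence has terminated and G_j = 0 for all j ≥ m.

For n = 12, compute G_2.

step 0: 12 = 3^2 + 3; sub 4 for 3: 4^2 + 4; = 20; G_1 = 20−1 = 19
step 1: 19 = 4^2 + 3; sub 5 for 4: 5^2 + 3; = 28; G_2 = 28−1 = 27

27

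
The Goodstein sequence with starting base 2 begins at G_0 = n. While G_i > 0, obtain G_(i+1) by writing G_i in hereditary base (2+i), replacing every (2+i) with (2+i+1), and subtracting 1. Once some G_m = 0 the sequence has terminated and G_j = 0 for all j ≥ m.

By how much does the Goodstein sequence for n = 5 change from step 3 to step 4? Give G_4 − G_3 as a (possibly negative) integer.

308

G_0 = 5. HB_2(5) = 2^2 + 1. Bump = 28. G_1 = 27.
G_1 = 27. HB_3(27) = 3^3. Bump = 256. G_2 = 255.
G_2 = 255. HB_4(255) = 3·4^3 + 3·4^2 + 3·4 + 3. Bump = 468. G_3 = 467.
G_3 = 467. HB_5(467) = 3·5^3 + 3·5^2 + 3·5 + 2. Bump = 776. G_4 = 775.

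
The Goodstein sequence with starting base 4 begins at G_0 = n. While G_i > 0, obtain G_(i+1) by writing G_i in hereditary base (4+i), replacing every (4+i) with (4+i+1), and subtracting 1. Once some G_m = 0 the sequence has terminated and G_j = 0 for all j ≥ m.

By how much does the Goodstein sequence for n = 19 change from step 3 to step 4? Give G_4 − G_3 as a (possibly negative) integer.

14

base 4: 19 = 4^2 + 3; at 5: 5^2 + 3 = 28; next = 27
base 5: 27 = 5^2 + 2; at 6: 6^2 + 2 = 38; next = 37
base 6: 37 = 6^2 + 1; at 7: 7^2 + 1 = 50; next = 49
base 7: 49 = 7^2; at 8: 8^2 = 64; next = 63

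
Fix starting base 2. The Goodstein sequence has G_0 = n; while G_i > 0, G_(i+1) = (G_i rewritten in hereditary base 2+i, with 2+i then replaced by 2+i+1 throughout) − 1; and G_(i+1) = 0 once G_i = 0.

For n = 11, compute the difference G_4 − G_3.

[0] 11 ≡ 2^(2 + 1) + 2 + 1 (base 2). Lift 3: 85. −1: 84.
[1] 84 ≡ 3^(3 + 1) + 3 (base 3). Lift 4: 1028. −1: 1027.
[2] 1027 ≡ 4^(4 + 1) + 3 (base 4). Lift 5: 15628. −1: 15627.
[3] 15627 ≡ 5^(5 + 1) + 2 (base 5). Lift 6: 279938. −1: 279937.

264310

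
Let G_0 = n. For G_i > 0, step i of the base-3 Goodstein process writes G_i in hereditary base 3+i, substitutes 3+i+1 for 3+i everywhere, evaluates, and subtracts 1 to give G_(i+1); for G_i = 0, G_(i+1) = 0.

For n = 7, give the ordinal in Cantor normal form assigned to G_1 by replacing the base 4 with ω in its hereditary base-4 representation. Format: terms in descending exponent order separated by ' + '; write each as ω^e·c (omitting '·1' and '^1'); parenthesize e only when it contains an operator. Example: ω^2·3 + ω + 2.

7 —HB3→ 2·3 + 1 —bump→ 2·4 + 1 = 9 —(−1)→ 8
8 —HB4→ 2·4 —bump→ 2·5 = 10 —(−1)→ 9

ω·2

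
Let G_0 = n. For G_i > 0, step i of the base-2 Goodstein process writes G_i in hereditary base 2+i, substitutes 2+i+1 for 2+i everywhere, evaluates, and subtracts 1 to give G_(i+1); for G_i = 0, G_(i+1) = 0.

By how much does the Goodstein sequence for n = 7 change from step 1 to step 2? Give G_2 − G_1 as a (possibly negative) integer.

G_0 = 7. HB_2(7) = 2^2 + 2 + 1. Bump = 31. G_1 = 30.
G_1 = 30. HB_3(30) = 3^3 + 3. Bump = 260. G_2 = 259.

229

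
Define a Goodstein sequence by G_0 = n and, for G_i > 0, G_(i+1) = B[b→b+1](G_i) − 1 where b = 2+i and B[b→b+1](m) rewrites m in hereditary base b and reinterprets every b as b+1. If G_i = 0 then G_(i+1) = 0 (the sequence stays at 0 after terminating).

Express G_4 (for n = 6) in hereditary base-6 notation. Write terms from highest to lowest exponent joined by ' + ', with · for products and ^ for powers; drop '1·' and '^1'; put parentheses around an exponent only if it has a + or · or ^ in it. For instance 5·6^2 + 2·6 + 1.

6 —HB2→ 2^2 + 2 —bump→ 3^3 + 3 = 30 —(−1)→ 29
29 —HB3→ 3^3 + 2 —bump→ 4^4 + 2 = 258 —(−1)→ 257
257 —HB4→ 4^4 + 1 —bump→ 5^5 + 1 = 3126 —(−1)→ 3125
3125 —HB5→ 5^5 —bump→ 6^6 = 46656 —(−1)→ 46655
46655 —HB6→ 5·6^5 + 5·6^4 + 5·6^3 + 5·6^2 + 5·6 + 5 —bump→ 5·7^5 + 5·7^4 + 5·7^3 + 5·7^2 + 5·7 + 5 = 98040 —(−1)→ 98039

5·6^5 + 5·6^4 + 5·6^3 + 5·6^2 + 5·6 + 5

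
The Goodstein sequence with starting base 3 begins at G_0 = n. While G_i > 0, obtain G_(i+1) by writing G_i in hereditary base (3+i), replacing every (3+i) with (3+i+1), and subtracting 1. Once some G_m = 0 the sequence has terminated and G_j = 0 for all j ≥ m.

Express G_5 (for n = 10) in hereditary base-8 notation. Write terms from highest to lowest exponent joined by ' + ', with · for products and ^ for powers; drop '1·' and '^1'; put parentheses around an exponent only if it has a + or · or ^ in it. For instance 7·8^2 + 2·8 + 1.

4·8 + 1

step 0: 10 = 3^2 + 1; sub 4 for 3: 4^2 + 1; = 17; G_1 = 17−1 = 16
step 1: 16 = 4^2; sub 5 for 4: 5^2; = 25; G_2 = 25−1 = 24
step 2: 24 = 4·5 + 4; sub 6 for 5: 4·6 + 4; = 28; G_3 = 28−1 = 27
step 3: 27 = 4·6 + 3; sub 7 for 6: 4·7 + 3; = 31; G_4 = 31−1 = 30
step 4: 30 = 4·7 + 2; sub 8 for 7: 4·8 + 2; = 34; G_5 = 34−1 = 33
step 5: 33 = 4·8 + 1; sub 9 for 8: 4·9 + 1; = 37; G_6 = 37−1 = 36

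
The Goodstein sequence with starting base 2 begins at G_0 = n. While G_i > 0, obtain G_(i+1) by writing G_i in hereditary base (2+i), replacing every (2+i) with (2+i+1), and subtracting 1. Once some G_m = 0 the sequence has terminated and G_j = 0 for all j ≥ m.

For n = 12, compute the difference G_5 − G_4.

G_0=12  [base 2] 2^(2 + 1) + 2^2  →[2↦3]→  3^(3 + 1) + 3^3 = 108  −1 ⇒ G_1=107
G_1=107  [base 3] 3^(3 + 1) + 2·3^2 + 2·3 + 2  →[3↦4]→  4^(4 + 1) + 2·4^2 + 2·4 + 2 = 1066  −1 ⇒ G_2=1065
G_2=1065  [base 4] 4^(4 + 1) + 2·4^2 + 2·4 + 1  →[4↦5]→  5^(5 + 1) + 2·5^2 + 2·5 + 1 = 15686  −1 ⇒ G_3=15685
G_3=15685  [base 5] 5^(5 + 1) + 2·5^2 + 2·5  →[5↦6]→  6^(6 + 1) + 2·6^2 + 2·6 = 280020  −1 ⇒ G_4=280019
G_4=280019  [base 6] 6^(6 + 1) + 2·6^2 + 6 + 5  →[6↦7]→  7^(7 + 1) + 2·7^2 + 7 + 5 = 5764911  −1 ⇒ G_5=5764910

5484891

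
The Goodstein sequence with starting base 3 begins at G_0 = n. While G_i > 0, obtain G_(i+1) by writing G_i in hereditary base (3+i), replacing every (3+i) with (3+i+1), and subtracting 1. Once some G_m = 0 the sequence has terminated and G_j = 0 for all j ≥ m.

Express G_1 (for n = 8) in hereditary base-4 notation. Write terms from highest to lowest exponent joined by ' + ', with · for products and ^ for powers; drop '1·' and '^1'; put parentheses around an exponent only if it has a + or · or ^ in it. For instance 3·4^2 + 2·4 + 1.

2·4 + 1

step 0: 8 = 2·3 + 2; sub 4 for 3: 2·4 + 2; = 10; G_1 = 10−1 = 9
step 1: 9 = 2·4 + 1; sub 5 for 4: 2·5 + 1; = 11; G_2 = 11−1 = 10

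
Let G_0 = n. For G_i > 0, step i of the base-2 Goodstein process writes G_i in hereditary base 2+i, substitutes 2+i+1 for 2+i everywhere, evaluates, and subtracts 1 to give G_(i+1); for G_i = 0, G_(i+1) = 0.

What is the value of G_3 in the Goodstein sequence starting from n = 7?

(0) 7|_2 = 2^2 + 2 + 1 ↦ 3^3 + 3 + 1|_3 = 31 ⇒ 30
(1) 30|_3 = 3^3 + 3 ↦ 4^4 + 4|_4 = 260 ⇒ 259
(2) 259|_4 = 4^4 + 3 ↦ 5^5 + 3|_5 = 3128 ⇒ 3127
(3) 3127|_5 = 5^5 + 2 ↦ 6^6 + 2|_6 = 46658 ⇒ 46657

3127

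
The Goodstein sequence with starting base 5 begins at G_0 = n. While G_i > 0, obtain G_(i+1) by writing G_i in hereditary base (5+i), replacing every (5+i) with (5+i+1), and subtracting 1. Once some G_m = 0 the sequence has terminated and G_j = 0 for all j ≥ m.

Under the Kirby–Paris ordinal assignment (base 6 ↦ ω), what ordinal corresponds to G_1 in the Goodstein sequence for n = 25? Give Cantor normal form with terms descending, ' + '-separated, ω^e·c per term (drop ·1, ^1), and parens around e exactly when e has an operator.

ω·5 + 5

step 0: 25 = 5^2; sub 6 for 5: 6^2; = 36; G_1 = 36−1 = 35
step 1: 35 = 5·6 + 5; sub 7 for 6: 5·7 + 5; = 40; G_2 = 40−1 = 39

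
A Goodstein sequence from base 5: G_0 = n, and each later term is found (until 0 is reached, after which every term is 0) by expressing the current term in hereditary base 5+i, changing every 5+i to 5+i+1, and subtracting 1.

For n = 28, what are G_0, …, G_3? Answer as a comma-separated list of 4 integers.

28 —HB5→ 5^2 + 3 —bump→ 6^2 + 3 = 39 —(−1)→ 38
38 —HB6→ 6^2 + 2 —bump→ 7^2 + 2 = 51 —(−1)→ 50
50 —HB7→ 7^2 + 1 —bump→ 8^2 + 1 = 65 —(−1)→ 64

28, 38, 50, 64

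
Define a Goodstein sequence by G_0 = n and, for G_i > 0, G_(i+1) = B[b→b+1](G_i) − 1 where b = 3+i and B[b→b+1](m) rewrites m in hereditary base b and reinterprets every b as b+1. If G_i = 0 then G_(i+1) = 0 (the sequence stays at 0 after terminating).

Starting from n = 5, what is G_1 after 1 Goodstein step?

base 3: 5 = 3 + 2; at 4: 4 + 2 = 6; next = 5
base 4: 5 = 4 + 1; at 5: 5 + 1 = 6; next = 5

5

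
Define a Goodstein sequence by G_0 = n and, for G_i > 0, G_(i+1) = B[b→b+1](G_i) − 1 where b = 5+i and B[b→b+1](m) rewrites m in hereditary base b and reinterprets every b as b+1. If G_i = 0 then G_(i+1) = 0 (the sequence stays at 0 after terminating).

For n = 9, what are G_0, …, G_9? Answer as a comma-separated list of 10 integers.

9, 9, 9, 9, 9, 9, 8, 7, 6, 5

i=0: 9 = 5 + 4 (b=5); 5→6: 6 + 4 = 10; 10−1 = 9
i=1: 9 = 6 + 3 (b=6); 6→7: 7 + 3 = 10; 10−1 = 9
i=2: 9 = 7 + 2 (b=7); 7→8: 8 + 2 = 10; 10−1 = 9
i=3: 9 = 8 + 1 (b=8); 8→9: 9 + 1 = 10; 10−1 = 9
i=4: 9 = 9 (b=9); 9→10: 10 = 10; 10−1 = 9
i=5: 9 = 9 (b=10); 10→11: 9 = 9; 9−1 = 8
i=6: 8 = 8 (b=11); 11→12: 8 = 8; 8−1 = 7
i=7: 7 = 7 (b=12); 12→13: 7 = 7; 7−1 = 6
i=8: 6 = 6 (b=13); 13→14: 6 = 6; 6−1 = 5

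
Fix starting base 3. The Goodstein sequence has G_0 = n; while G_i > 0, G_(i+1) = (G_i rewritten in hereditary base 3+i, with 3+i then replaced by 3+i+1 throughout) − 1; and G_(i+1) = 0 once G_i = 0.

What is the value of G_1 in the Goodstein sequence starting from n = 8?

step 0: 8 = 2·3 + 2; sub 4 for 3: 2·4 + 2; = 10; G_1 = 10−1 = 9
step 1: 9 = 2·4 + 1; sub 5 for 4: 2·5 + 1; = 11; G_2 = 11−1 = 10

9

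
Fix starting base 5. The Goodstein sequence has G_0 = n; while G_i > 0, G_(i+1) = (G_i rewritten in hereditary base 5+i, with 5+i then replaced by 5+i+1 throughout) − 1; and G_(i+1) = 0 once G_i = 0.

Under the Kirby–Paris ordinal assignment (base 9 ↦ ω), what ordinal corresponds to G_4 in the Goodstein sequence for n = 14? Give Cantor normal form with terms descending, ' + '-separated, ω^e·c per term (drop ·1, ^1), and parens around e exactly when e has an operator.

ω·2

i=0: 14 = 2·5 + 4 (b=5); 5→6: 2·6 + 4 = 16; 16−1 = 15
i=1: 15 = 2·6 + 3 (b=6); 6→7: 2·7 + 3 = 17; 17−1 = 16
i=2: 16 = 2·7 + 2 (b=7); 7→8: 2·8 + 2 = 18; 18−1 = 17
i=3: 17 = 2·8 + 1 (b=8); 8→9: 2·9 + 1 = 19; 19−1 = 18
i=4: 18 = 2·9 (b=9); 9→10: 2·10 = 20; 20−1 = 19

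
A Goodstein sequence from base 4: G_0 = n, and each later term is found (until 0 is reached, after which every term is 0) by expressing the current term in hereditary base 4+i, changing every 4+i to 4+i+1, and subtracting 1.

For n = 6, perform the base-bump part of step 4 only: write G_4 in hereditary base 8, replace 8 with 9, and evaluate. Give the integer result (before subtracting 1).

5

base 4: 6 = 4 + 2; at 5: 5 + 2 = 7; next = 6
base 5: 6 = 5 + 1; at 6: 6 + 1 = 7; next = 6
base 6: 6 = 6; at 7: 7 = 7; next = 6
base 7: 6 = 6; at 8: 6 = 6; next = 5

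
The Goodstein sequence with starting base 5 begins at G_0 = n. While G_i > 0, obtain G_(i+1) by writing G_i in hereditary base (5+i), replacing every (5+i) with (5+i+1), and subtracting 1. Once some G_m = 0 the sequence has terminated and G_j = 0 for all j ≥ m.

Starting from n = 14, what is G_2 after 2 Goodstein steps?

G_0=14  [base 5] 2·5 + 4  →[5↦6]→  2·6 + 4 = 16  −1 ⇒ G_1=15
G_1=15  [base 6] 2·6 + 3  →[6↦7]→  2·7 + 3 = 17  −1 ⇒ G_2=16
G_2=16  [base 7] 2·7 + 2  →[7↦8]→  2·8 + 2 = 18  −1 ⇒ G_3=17

16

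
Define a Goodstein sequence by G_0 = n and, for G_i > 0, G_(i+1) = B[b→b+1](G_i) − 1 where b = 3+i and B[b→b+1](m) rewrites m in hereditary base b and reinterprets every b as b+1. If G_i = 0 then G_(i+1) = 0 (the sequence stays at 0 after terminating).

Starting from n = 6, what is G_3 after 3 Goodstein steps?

7

(0) 6|_3 = 2·3 ↦ 2·4|_4 = 8 ⇒ 7
(1) 7|_4 = 4 + 3 ↦ 5 + 3|_5 = 8 ⇒ 7
(2) 7|_5 = 5 + 2 ↦ 6 + 2|_6 = 8 ⇒ 7
(3) 7|_6 = 6 + 1 ↦ 7 + 1|_7 = 8 ⇒ 7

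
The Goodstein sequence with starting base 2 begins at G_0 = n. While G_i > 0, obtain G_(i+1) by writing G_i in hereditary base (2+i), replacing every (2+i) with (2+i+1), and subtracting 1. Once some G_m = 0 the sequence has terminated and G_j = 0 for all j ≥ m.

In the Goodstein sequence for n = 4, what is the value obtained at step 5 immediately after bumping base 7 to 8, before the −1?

(0) 4|_2 = 2^2 ↦ 3^3|_3 = 27 ⇒ 26
(1) 26|_3 = 2·3^2 + 2·3 + 2 ↦ 2·4^2 + 2·4 + 2|_4 = 42 ⇒ 41
(2) 41|_4 = 2·4^2 + 2·4 + 1 ↦ 2·5^2 + 2·5 + 1|_5 = 61 ⇒ 60
(3) 60|_5 = 2·5^2 + 2·5 ↦ 2·6^2 + 2·6|_6 = 84 ⇒ 83
(4) 83|_6 = 2·6^2 + 6 + 5 ↦ 2·7^2 + 7 + 5|_7 = 110 ⇒ 109

140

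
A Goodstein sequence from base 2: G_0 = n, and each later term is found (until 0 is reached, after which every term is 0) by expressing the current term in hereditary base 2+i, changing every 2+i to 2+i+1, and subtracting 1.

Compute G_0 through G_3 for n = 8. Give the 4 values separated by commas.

(0) 8|_2 = 2^(2 + 1) ↦ 3^(3 + 1)|_3 = 81 ⇒ 80
(1) 80|_3 = 2·3^3 + 2·3^2 + 2·3 + 2 ↦ 2·4^4 + 2·4^2 + 2·4 + 2|_4 = 554 ⇒ 553
(2) 553|_4 = 2·4^4 + 2·4^2 + 2·4 + 1 ↦ 2·5^5 + 2·5^2 + 2·5 + 1|_5 = 6311 ⇒ 6310

8, 80, 553, 6310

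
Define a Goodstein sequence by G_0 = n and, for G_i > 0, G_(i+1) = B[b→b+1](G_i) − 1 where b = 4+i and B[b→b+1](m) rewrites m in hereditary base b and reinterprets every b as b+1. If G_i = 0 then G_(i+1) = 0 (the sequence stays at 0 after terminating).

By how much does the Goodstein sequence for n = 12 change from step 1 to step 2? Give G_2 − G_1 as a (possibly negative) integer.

G_0 = 12. HB_4(12) = 3·4. Bump = 15. G_1 = 14.
G_1 = 14. HB_5(14) = 2·5 + 4. Bump = 16. G_2 = 15.

1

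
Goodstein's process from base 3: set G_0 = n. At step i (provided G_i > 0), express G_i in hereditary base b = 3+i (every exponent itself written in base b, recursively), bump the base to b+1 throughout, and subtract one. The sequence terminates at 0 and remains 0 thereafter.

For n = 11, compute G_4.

39

[0] 11 ≡ 3^2 + 2 (base 3). Lift 4: 18. −1: 17.
[1] 17 ≡ 4^2 + 1 (base 4). Lift 5: 26. −1: 25.
[2] 25 ≡ 5^2 (base 5). Lift 6: 36. −1: 35.
[3] 35 ≡ 5·6 + 5 (base 6). Lift 7: 40. −1: 39.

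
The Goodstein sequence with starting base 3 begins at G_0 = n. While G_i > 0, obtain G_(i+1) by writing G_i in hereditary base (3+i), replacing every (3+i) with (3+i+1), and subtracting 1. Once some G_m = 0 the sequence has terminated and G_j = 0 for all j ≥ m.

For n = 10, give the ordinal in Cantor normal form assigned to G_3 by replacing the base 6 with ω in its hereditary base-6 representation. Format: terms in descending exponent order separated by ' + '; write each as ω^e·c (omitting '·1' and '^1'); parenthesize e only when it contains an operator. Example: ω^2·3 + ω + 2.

ω·4 + 3

[0] 10 ≡ 3^2 + 1 (base 3). Lift 4: 17. −1: 16.
[1] 16 ≡ 4^2 (base 4). Lift 5: 25. −1: 24.
[2] 24 ≡ 4·5 + 4 (base 5). Lift 6: 28. −1: 27.
[3] 27 ≡ 4·6 + 3 (base 6). Lift 7: 31. −1: 30.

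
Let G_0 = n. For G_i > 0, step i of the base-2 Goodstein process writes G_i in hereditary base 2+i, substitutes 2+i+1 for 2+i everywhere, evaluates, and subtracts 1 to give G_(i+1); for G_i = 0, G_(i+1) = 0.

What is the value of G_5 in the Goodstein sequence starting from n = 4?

109

(0) 4|_2 = 2^2 ↦ 3^3|_3 = 27 ⇒ 26
(1) 26|_3 = 2·3^2 + 2·3 + 2 ↦ 2·4^2 + 2·4 + 2|_4 = 42 ⇒ 41
(2) 41|_4 = 2·4^2 + 2·4 + 1 ↦ 2·5^2 + 2·5 + 1|_5 = 61 ⇒ 60
(3) 60|_5 = 2·5^2 + 2·5 ↦ 2·6^2 + 2·6|_6 = 84 ⇒ 83
(4) 83|_6 = 2·6^2 + 6 + 5 ↦ 2·7^2 + 7 + 5|_7 = 110 ⇒ 109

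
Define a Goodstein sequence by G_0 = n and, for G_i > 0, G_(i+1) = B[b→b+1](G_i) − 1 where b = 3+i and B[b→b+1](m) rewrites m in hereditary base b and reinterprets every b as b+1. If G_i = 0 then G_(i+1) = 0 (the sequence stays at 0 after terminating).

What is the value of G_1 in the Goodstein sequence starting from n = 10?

step 0: 10 = 3^2 + 1; sub 4 for 3: 4^2 + 1; = 17; G_1 = 17−1 = 16
step 1: 16 = 4^2; sub 5 for 4: 5^2; = 25; G_2 = 25−1 = 24

16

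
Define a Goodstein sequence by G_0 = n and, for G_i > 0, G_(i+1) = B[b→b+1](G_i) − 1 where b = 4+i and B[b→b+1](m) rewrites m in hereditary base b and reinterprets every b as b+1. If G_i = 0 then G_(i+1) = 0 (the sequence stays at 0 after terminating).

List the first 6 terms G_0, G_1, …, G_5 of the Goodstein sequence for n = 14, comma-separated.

14, 16, 18, 20, 21, 22

[0] 14 ≡ 3·4 + 2 (base 4). Lift 5: 17. −1: 16.
[1] 16 ≡ 3·5 + 1 (base 5). Lift 6: 19. −1: 18.
[2] 18 ≡ 3·6 (base 6). Lift 7: 21. −1: 20.
[3] 20 ≡ 2·7 + 6 (base 7). Lift 8: 22. −1: 21.
[4] 21 ≡ 2·8 + 5 (base 8). Lift 9: 23. −1: 22.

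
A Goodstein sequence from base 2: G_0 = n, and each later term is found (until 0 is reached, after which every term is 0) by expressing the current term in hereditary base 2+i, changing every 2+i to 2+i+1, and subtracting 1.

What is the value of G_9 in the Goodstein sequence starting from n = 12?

step 0: 12 = 2^(2 + 1) + 2^2; sub 3 for 2: 3^(3 + 1) + 3^3; = 108; G_1 = 108−1 = 107
step 1: 107 = 3^(3 + 1) + 2·3^2 + 2·3 + 2; sub 4 for 3: 4^(4 + 1) + 2·4^2 + 2·4 + 2; = 1066; G_2 = 1066−1 = 1065
step 2: 1065 = 4^(4 + 1) + 2·4^2 + 2·4 + 1; sub 5 for 4: 5^(5 + 1) + 2·5^2 + 2·5 + 1; = 15686; G_3 = 15686−1 = 15685
step 3: 15685 = 5^(5 + 1) + 2·5^2 + 2·5; sub 6 for 5: 6^(6 + 1) + 2·6^2 + 2·6; = 280020; G_4 = 280020−1 = 280019
step 4: 280019 = 6^(6 + 1) + 2·6^2 + 6 + 5; sub 7 for 6: 7^(7 + 1) + 2·7^2 + 7 + 5; = 5764911; G_5 = 5764911−1 = 5764910
step 5: 5764910 = 7^(7 + 1) + 2·7^2 + 7 + 4; sub 8 for 7: 8^(8 + 1) + 2·8^2 + 8 + 4; = 134217868; G_6 = 134217868−1 = 134217867
step 6: 134217867 = 8^(8 + 1) + 2·8^2 + 8 + 3; sub 9 for 8: 9^(9 + 1) + 2·9^2 + 9 + 3; = 3486784575; G_7 = 3486784575−1 = 3486784574
step 7: 3486784574 = 9^(9 + 1) + 2·9^2 + 9 + 2; sub 10 for 9: 10^(10 + 1) + 2·10^2 + 10 + 2; = 100000000212; G_8 = 100000000212−1 = 100000000211
step 8: 100000000211 = 10^(10 + 1) + 2·10^2 + 10 + 1; sub 11 for 10: 11^(11 + 1) + 2·11^2 + 11 + 1; = 3138428376975; G_9 = 3138428376975−1 = 3138428376974

3138428376974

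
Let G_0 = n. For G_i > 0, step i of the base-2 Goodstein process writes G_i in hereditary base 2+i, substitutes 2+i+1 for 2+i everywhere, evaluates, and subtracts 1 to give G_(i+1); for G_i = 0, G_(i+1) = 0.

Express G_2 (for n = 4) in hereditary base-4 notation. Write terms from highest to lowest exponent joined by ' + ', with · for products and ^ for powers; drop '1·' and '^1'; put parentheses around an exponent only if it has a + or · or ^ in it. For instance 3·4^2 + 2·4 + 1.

base 2: 4 = 2^2; at 3: 3^3 = 27; next = 26
base 3: 26 = 2·3^2 + 2·3 + 2; at 4: 2·4^2 + 2·4 + 2 = 42; next = 41

2·4^2 + 2·4 + 1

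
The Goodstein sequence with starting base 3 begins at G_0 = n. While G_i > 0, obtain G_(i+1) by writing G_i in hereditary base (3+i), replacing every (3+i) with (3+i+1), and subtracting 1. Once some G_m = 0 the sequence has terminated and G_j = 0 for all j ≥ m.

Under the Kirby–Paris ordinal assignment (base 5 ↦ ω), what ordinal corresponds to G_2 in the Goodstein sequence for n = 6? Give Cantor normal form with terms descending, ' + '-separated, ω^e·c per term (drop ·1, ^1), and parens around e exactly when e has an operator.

G_0=6  [base 3] 2·3  →[3↦4]→  2·4 = 8  −1 ⇒ G_1=7
G_1=7  [base 4] 4 + 3  →[4↦5]→  5 + 3 = 8  −1 ⇒ G_2=7
G_2=7  [base 5] 5 + 2  →[5↦6]→  6 + 2 = 8  −1 ⇒ G_3=7

ω + 2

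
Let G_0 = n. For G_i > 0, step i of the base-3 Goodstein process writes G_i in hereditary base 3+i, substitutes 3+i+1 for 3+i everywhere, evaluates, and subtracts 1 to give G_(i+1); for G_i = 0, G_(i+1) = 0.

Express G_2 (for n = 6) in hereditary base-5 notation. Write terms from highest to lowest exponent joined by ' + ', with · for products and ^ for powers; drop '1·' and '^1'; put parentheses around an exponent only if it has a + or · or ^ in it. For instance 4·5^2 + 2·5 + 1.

G_0 = 6. HB_3(6) = 2·3. Bump = 8. G_1 = 7.
G_1 = 7. HB_4(7) = 4 + 3. Bump = 8. G_2 = 7.

5 + 2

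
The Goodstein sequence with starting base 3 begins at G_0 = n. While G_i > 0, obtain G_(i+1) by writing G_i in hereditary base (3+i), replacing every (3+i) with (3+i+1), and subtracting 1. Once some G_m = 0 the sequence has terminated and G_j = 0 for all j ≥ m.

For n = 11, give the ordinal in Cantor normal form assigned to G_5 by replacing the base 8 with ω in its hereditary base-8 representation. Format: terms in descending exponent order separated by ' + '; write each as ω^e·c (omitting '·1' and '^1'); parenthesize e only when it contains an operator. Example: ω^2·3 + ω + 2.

ω·5 + 3

(0) 11|_3 = 3^2 + 2 ↦ 4^2 + 2|_4 = 18 ⇒ 17
(1) 17|_4 = 4^2 + 1 ↦ 5^2 + 1|_5 = 26 ⇒ 25
(2) 25|_5 = 5^2 ↦ 6^2|_6 = 36 ⇒ 35
(3) 35|_6 = 5·6 + 5 ↦ 5·7 + 5|_7 = 40 ⇒ 39
(4) 39|_7 = 5·7 + 4 ↦ 5·8 + 4|_8 = 44 ⇒ 43
(5) 43|_8 = 5·8 + 3 ↦ 5·9 + 3|_9 = 48 ⇒ 47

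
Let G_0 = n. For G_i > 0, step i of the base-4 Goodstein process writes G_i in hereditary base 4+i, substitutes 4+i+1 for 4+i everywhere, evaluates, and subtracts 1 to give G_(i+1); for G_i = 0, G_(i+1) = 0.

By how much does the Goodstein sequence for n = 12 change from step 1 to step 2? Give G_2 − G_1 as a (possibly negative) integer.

12 —HB4→ 3·4 —bump→ 3·5 = 15 —(−1)→ 14
14 —HB5→ 2·5 + 4 —bump→ 2·6 + 4 = 16 —(−1)→ 15

1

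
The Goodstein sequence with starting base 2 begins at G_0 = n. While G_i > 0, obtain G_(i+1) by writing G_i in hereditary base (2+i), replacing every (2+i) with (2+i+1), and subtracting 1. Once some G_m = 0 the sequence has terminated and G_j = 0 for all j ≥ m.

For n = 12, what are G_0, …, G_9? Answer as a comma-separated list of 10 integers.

12, 107, 1065, 15685, 280019, 5764910, 134217867, 3486784574, 100000000211, 3138428376974

[0] 12 ≡ 2^(2 + 1) + 2^2 (base 2). Lift 3: 108. −1: 107.
[1] 107 ≡ 3^(3 + 1) + 2·3^2 + 2·3 + 2 (base 3). Lift 4: 1066. −1: 1065.
[2] 1065 ≡ 4^(4 + 1) + 2·4^2 + 2·4 + 1 (base 4). Lift 5: 15686. −1: 15685.
[3] 15685 ≡ 5^(5 + 1) + 2·5^2 + 2·5 (base 5). Lift 6: 280020. −1: 280019.
[4] 280019 ≡ 6^(6 + 1) + 2·6^2 + 6 + 5 (base 6). Lift 7: 5764911. −1: 5764910.
[5] 5764910 ≡ 7^(7 + 1) + 2·7^2 + 7 + 4 (base 7). Lift 8: 134217868. −1: 134217867.
[6] 134217867 ≡ 8^(8 + 1) + 2·8^2 + 8 + 3 (base 8). Lift 9: 3486784575. −1: 3486784574.
[7] 3486784574 ≡ 9^(9 + 1) + 2·9^2 + 9 + 2 (base 9). Lift 10: 100000000212. −1: 100000000211.
[8] 100000000211 ≡ 10^(10 + 1) + 2·10^2 + 10 + 1 (base 10). Lift 11: 3138428376975. −1: 3138428376974.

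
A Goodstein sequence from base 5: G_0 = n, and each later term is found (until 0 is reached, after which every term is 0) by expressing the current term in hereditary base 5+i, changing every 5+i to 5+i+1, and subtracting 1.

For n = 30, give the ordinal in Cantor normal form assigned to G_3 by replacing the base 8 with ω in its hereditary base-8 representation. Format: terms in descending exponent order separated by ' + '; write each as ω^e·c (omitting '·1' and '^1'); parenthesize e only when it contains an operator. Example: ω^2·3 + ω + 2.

ω^2 + 3

base 5: 30 = 5^2 + 5; at 6: 6^2 + 6 = 42; next = 41
base 6: 41 = 6^2 + 5; at 7: 7^2 + 5 = 54; next = 53
base 7: 53 = 7^2 + 4; at 8: 8^2 + 4 = 68; next = 67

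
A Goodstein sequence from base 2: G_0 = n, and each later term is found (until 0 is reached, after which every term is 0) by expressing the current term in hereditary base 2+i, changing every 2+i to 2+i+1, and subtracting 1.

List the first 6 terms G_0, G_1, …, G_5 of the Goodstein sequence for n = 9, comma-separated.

9, 81, 1023, 9842, 140743, 2471826

step 0: 9 = 2^(2 + 1) + 1; sub 3 for 2: 3^(3 + 1) + 1; = 82; G_1 = 82−1 = 81
step 1: 81 = 3^(3 + 1); sub 4 for 3: 4^(4 + 1); = 1024; G_2 = 1024−1 = 1023
step 2: 1023 = 3·4^4 + 3·4^3 + 3·4^2 + 3·4 + 3; sub 5 for 4: 3·5^5 + 3·5^3 + 3·5^2 + 3·5 + 3; = 9843; G_3 = 9843−1 = 9842
step 3: 9842 = 3·5^5 + 3·5^3 + 3·5^2 + 3·5 + 2; sub 6 for 5: 3·6^6 + 3·6^3 + 3·6^2 + 3·6 + 2; = 140744; G_4 = 140744−1 = 140743
step 4: 140743 = 3·6^6 + 3·6^3 + 3·6^2 + 3·6 + 1; sub 7 for 6: 3·7^7 + 3·7^3 + 3·7^2 + 3·7 + 1; = 2471827; G_5 = 2471827−1 = 2471826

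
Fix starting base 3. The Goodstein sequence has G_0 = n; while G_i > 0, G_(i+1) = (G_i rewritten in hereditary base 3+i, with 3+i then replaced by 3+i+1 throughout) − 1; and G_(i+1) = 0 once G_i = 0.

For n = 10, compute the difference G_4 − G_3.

3

step 0: 10 = 3^2 + 1; sub 4 for 3: 4^2 + 1; = 17; G_1 = 17−1 = 16
step 1: 16 = 4^2; sub 5 for 4: 5^2; = 25; G_2 = 25−1 = 24
step 2: 24 = 4·5 + 4; sub 6 for 5: 4·6 + 4; = 28; G_3 = 28−1 = 27
step 3: 27 = 4·6 + 3; sub 7 for 6: 4·7 + 3; = 31; G_4 = 31−1 = 30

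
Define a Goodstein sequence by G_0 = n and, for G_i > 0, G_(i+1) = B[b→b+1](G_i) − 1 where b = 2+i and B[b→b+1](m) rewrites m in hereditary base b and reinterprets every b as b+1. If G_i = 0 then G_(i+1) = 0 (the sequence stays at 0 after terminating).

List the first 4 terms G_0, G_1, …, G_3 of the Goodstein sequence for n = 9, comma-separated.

9, 81, 1023, 9842

9 —HB2→ 2^(2 + 1) + 1 —bump→ 3^(3 + 1) + 1 = 82 —(−1)→ 81
81 —HB3→ 3^(3 + 1) —bump→ 4^(4 + 1) = 1024 —(−1)→ 1023
1023 —HB4→ 3·4^4 + 3·4^3 + 3·4^2 + 3·4 + 3 —bump→ 3·5^5 + 3·5^3 + 3·5^2 + 3·5 + 3 = 9843 —(−1)→ 9842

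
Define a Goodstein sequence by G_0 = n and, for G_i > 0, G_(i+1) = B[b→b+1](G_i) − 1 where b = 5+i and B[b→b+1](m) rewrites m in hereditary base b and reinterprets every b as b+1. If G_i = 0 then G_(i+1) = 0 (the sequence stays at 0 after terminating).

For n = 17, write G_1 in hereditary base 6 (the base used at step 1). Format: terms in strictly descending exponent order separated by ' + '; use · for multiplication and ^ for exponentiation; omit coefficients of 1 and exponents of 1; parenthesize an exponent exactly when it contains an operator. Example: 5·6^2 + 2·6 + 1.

3·6 + 1

G_0=17  [base 5] 3·5 + 2  →[5↦6]→  3·6 + 2 = 20  −1 ⇒ G_1=19
G_1=19  [base 6] 3·6 + 1  →[6↦7]→  3·7 + 1 = 22  −1 ⇒ G_2=21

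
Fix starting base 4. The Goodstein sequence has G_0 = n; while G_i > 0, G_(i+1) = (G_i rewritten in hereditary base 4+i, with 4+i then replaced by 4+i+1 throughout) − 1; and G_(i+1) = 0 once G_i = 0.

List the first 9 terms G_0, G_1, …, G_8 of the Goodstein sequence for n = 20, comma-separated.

20, 29, 39, 51, 65, 81, 99, 107, 115

i=0: 20 = 4^2 + 4 (b=4); 4→5: 5^2 + 5 = 30; 30−1 = 29
i=1: 29 = 5^2 + 4 (b=5); 5→6: 6^2 + 4 = 40; 40−1 = 39
i=2: 39 = 6^2 + 3 (b=6); 6→7: 7^2 + 3 = 52; 52−1 = 51
i=3: 51 = 7^2 + 2 (b=7); 7→8: 8^2 + 2 = 66; 66−1 = 65
i=4: 65 = 8^2 + 1 (b=8); 8→9: 9^2 + 1 = 82; 82−1 = 81
i=5: 81 = 9^2 (b=9); 9→10: 10^2 = 100; 100−1 = 99
i=6: 99 = 9·10 + 9 (b=10); 10→11: 9·11 + 9 = 108; 108−1 = 107
i=7: 107 = 9·11 + 8 (b=11); 11→12: 9·12 + 8 = 116; 116−1 = 115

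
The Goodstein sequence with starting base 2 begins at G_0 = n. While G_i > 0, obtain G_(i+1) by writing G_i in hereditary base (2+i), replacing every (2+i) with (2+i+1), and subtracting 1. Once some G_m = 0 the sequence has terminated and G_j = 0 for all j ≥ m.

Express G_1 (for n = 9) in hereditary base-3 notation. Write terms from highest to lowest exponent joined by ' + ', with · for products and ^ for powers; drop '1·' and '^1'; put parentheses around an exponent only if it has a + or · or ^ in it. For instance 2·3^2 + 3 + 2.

[0] 9 ≡ 2^(2 + 1) + 1 (base 2). Lift 3: 82. −1: 81.
[1] 81 ≡ 3^(3 + 1) (base 3). Lift 4: 1024. −1: 1023.

3^(3 + 1)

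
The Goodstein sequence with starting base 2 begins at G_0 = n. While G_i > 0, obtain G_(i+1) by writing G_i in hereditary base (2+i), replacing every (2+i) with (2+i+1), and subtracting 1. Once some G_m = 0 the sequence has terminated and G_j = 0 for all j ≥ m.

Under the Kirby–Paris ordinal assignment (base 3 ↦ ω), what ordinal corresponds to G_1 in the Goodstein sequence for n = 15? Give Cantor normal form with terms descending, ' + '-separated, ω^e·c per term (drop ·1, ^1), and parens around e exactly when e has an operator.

i=0: 15 = 2^(2 + 1) + 2^2 + 2 + 1 (b=2); 2→3: 3^(3 + 1) + 3^3 + 3 + 1 = 112; 112−1 = 111
i=1: 111 = 3^(3 + 1) + 3^3 + 3 (b=3); 3→4: 4^(4 + 1) + 4^4 + 4 = 1284; 1284−1 = 1283

ω^(ω + 1) + ω^ω + ω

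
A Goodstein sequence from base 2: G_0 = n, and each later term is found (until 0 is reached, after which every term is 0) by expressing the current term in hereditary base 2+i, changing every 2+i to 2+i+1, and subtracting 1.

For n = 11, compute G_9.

1997331745490

i=0: 11 = 2^(2 + 1) + 2 + 1 (b=2); 2→3: 3^(3 + 1) + 3 + 1 = 85; 85−1 = 84
i=1: 84 = 3^(3 + 1) + 3 (b=3); 3→4: 4^(4 + 1) + 4 = 1028; 1028−1 = 1027
i=2: 1027 = 4^(4 + 1) + 3 (b=4); 4→5: 5^(5 + 1) + 3 = 15628; 15628−1 = 15627
i=3: 15627 = 5^(5 + 1) + 2 (b=5); 5→6: 6^(6 + 1) + 2 = 279938; 279938−1 = 279937
i=4: 279937 = 6^(6 + 1) + 1 (b=6); 6→7: 7^(7 + 1) + 1 = 5764802; 5764802−1 = 5764801
i=5: 5764801 = 7^(7 + 1) (b=7); 7→8: 8^(8 + 1) = 134217728; 134217728−1 = 134217727
i=6: 134217727 = 7·8^8 + 7·8^7 + 7·8^6 + 7·8^5 + 7·8^4 + 7·8^3 + 7·8^2 + 7·8 + 7 (b=8); 8→9: 7·9^9 + 7·9^7 + 7·9^6 + 7·9^5 + 7·9^4 + 7·9^3 + 7·9^2 + 7·9 + 7 = 2749609303; 2749609303−1 = 2749609302
i=7: 2749609302 = 7·9^9 + 7·9^7 + 7·9^6 + 7·9^5 + 7·9^4 + 7·9^3 + 7·9^2 + 7·9 + 6 (b=9); 9→10: 7·10^10 + 7·10^7 + 7·10^6 + 7·10^5 + 7·10^4 + 7·10^3 + 7·10^2 + 7·10 + 6 = 70077777776; 70077777776−1 = 70077777775
i=8: 70077777775 = 7·10^10 + 7·10^7 + 7·10^6 + 7·10^5 + 7·10^4 + 7·10^3 + 7·10^2 + 7·10 + 5 (b=10); 10→11: 7·11^11 + 7·11^7 + 7·11^6 + 7·11^5 + 7·11^4 + 7·11^3 + 7·11^2 + 7·11 + 5 = 1997331745491; 1997331745491−1 = 1997331745490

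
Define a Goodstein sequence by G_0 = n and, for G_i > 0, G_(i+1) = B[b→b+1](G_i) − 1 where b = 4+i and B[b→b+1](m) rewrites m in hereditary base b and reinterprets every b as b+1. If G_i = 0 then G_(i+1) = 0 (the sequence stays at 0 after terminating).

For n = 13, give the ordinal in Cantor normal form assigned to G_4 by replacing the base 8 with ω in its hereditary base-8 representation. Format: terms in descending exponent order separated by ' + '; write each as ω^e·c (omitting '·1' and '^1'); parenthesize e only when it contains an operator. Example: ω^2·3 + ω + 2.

ω·2 + 3

base 4: 13 = 3·4 + 1; at 5: 3·5 + 1 = 16; next = 15
base 5: 15 = 3·5; at 6: 3·6 = 18; next = 17
base 6: 17 = 2·6 + 5; at 7: 2·7 + 5 = 19; next = 18
base 7: 18 = 2·7 + 4; at 8: 2·8 + 4 = 20; next = 19
base 8: 19 = 2·8 + 3; at 9: 2·9 + 3 = 21; next = 20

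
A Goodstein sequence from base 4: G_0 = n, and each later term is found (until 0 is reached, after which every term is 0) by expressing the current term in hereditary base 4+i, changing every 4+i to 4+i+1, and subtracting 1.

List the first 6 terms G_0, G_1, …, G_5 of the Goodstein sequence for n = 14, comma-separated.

14 —HB4→ 3·4 + 2 —bump→ 3·5 + 2 = 17 —(−1)→ 16
16 —HB5→ 3·5 + 1 —bump→ 3·6 + 1 = 19 —(−1)→ 18
18 —HB6→ 3·6 —bump→ 3·7 = 21 —(−1)→ 20
20 —HB7→ 2·7 + 6 —bump→ 2·8 + 6 = 22 —(−1)→ 21
21 —HB8→ 2·8 + 5 —bump→ 2·9 + 5 = 23 —(−1)→ 22

14, 16, 18, 20, 21, 22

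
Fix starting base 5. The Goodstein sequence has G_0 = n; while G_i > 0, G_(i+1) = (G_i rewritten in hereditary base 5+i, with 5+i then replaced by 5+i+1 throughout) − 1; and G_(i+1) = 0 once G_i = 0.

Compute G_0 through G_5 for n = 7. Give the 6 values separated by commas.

7, 7, 7, 7, 6, 5

G_0 = 7. HB_5(7) = 5 + 2. Bump = 8. G_1 = 7.
G_1 = 7. HB_6(7) = 6 + 1. Bump = 8. G_2 = 7.
G_2 = 7. HB_7(7) = 7. Bump = 8. G_3 = 7.
G_3 = 7. HB_8(7) = 7. Bump = 7. G_4 = 6.
G_4 = 6. HB_9(6) = 6. Bump = 6. G_5 = 5.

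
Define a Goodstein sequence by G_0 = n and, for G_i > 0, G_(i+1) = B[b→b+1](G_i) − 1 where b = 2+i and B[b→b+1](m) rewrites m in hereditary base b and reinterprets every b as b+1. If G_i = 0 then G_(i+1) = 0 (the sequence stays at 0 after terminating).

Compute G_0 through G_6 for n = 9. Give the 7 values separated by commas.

base 2: 9 = 2^(2 + 1) + 1; at 3: 3^(3 + 1) + 1 = 82; next = 81
base 3: 81 = 3^(3 + 1); at 4: 4^(4 + 1) = 1024; next = 1023
base 4: 1023 = 3·4^4 + 3·4^3 + 3·4^2 + 3·4 + 3; at 5: 3·5^5 + 3·5^3 + 3·5^2 + 3·5 + 3 = 9843; next = 9842
base 5: 9842 = 3·5^5 + 3·5^3 + 3·5^2 + 3·5 + 2; at 6: 3·6^6 + 3·6^3 + 3·6^2 + 3·6 + 2 = 140744; next = 140743
base 6: 140743 = 3·6^6 + 3·6^3 + 3·6^2 + 3·6 + 1; at 7: 3·7^7 + 3·7^3 + 3·7^2 + 3·7 + 1 = 2471827; next = 2471826
base 7: 2471826 = 3·7^7 + 3·7^3 + 3·7^2 + 3·7; at 8: 3·8^8 + 3·8^3 + 3·8^2 + 3·8 = 50333400; next = 50333399

9, 81, 1023, 9842, 140743, 2471826, 50333399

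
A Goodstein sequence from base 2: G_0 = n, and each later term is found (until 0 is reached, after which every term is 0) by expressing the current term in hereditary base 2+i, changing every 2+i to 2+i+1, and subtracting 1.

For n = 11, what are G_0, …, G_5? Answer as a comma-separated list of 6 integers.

(0) 11|_2 = 2^(2 + 1) + 2 + 1 ↦ 3^(3 + 1) + 3 + 1|_3 = 85 ⇒ 84
(1) 84|_3 = 3^(3 + 1) + 3 ↦ 4^(4 + 1) + 4|_4 = 1028 ⇒ 1027
(2) 1027|_4 = 4^(4 + 1) + 3 ↦ 5^(5 + 1) + 3|_5 = 15628 ⇒ 15627
(3) 15627|_5 = 5^(5 + 1) + 2 ↦ 6^(6 + 1) + 2|_6 = 279938 ⇒ 279937
(4) 279937|_6 = 6^(6 + 1) + 1 ↦ 7^(7 + 1) + 1|_7 = 5764802 ⇒ 5764801

11, 84, 1027, 15627, 279937, 5764801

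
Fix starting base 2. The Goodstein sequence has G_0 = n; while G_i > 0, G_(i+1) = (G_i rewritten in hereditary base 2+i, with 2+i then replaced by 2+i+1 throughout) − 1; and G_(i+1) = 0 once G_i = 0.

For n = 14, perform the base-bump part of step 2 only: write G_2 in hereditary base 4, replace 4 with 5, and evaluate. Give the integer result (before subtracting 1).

G_0=14  [base 2] 2^(2 + 1) + 2^2 + 2  →[2↦3]→  3^(3 + 1) + 3^3 + 3 = 111  −1 ⇒ G_1=110
G_1=110  [base 3] 3^(3 + 1) + 3^3 + 2  →[3↦4]→  4^(4 + 1) + 4^4 + 2 = 1282  −1 ⇒ G_2=1281
G_2=1281  [base 4] 4^(4 + 1) + 4^4 + 1  →[4↦5]→  5^(5 + 1) + 5^5 + 1 = 18751  −1 ⇒ G_3=18750

18751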